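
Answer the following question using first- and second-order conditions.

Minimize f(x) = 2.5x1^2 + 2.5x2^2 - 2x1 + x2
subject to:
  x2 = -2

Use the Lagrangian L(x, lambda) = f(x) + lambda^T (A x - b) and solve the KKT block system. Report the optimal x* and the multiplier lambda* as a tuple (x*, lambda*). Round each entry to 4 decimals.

Form the Lagrangian:
  L(x, lambda) = (1/2) x^T Q x + c^T x + lambda^T (A x - b)
Stationarity (grad_x L = 0): Q x + c + A^T lambda = 0.
Primal feasibility: A x = b.

This gives the KKT block system:
  [ Q   A^T ] [ x     ]   [-c ]
  [ A    0  ] [ lambda ] = [ b ]

Solving the linear system:
  x*      = (0.4, -2)
  lambda* = (9)
  f(x*)   = 7.6

x* = (0.4, -2), lambda* = (9)


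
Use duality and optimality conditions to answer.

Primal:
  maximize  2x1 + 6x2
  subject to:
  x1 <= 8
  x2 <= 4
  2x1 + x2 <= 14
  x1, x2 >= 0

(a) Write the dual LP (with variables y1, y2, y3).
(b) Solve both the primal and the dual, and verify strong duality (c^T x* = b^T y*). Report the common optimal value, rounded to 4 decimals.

The standard primal-dual pair for 'max c^T x s.t. A x <= b, x >= 0' is:
  Dual:  min b^T y  s.t.  A^T y >= c,  y >= 0.

So the dual LP is:
  minimize  8y1 + 4y2 + 14y3
  subject to:
    y1 + 2y3 >= 2
    y2 + y3 >= 6
    y1, y2, y3 >= 0

Solving the primal: x* = (5, 4).
  primal value c^T x* = 34.
Solving the dual: y* = (0, 5, 1).
  dual value b^T y* = 34.
Strong duality: c^T x* = b^T y*. Confirmed.

34


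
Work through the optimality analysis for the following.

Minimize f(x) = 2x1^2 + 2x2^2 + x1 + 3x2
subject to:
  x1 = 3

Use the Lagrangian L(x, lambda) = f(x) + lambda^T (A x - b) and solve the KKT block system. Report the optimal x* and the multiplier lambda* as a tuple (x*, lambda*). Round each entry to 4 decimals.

Form the Lagrangian:
  L(x, lambda) = (1/2) x^T Q x + c^T x + lambda^T (A x - b)
Stationarity (grad_x L = 0): Q x + c + A^T lambda = 0.
Primal feasibility: A x = b.

This gives the KKT block system:
  [ Q   A^T ] [ x     ]   [-c ]
  [ A    0  ] [ lambda ] = [ b ]

Solving the linear system:
  x*      = (3, -0.75)
  lambda* = (-13)
  f(x*)   = 19.875

x* = (3, -0.75), lambda* = (-13)


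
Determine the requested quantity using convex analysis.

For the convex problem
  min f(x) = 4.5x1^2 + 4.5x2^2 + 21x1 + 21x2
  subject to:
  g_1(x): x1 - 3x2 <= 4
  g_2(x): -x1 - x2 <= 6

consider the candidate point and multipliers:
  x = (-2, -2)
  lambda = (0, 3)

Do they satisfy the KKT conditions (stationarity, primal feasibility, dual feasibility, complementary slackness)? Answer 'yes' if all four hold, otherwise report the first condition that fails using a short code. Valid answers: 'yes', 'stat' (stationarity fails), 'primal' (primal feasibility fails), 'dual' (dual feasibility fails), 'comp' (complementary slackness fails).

Gradient of f: grad f(x) = Q x + c = (3, 3)
Constraint values g_i(x) = a_i^T x - b_i:
  g_1((-2, -2)) = 0
  g_2((-2, -2)) = -2
Stationarity residual: grad f(x) + sum_i lambda_i a_i = (0, 0)
  -> stationarity OK
Primal feasibility (all g_i <= 0): OK
Dual feasibility (all lambda_i >= 0): OK
Complementary slackness (lambda_i * g_i(x) = 0 for all i): FAILS

Verdict: the first failing condition is complementary_slackness -> comp.

comp


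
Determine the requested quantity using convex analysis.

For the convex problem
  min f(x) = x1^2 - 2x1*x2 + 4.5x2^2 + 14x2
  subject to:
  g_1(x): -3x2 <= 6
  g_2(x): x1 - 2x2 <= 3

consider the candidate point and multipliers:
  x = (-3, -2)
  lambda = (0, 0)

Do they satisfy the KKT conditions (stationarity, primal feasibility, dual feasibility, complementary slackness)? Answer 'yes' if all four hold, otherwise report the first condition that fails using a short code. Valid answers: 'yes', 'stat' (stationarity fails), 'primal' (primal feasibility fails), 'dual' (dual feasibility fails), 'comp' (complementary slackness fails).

Gradient of f: grad f(x) = Q x + c = (-2, 2)
Constraint values g_i(x) = a_i^T x - b_i:
  g_1((-3, -2)) = 0
  g_2((-3, -2)) = -2
Stationarity residual: grad f(x) + sum_i lambda_i a_i = (-2, 2)
  -> stationarity FAILS
Primal feasibility (all g_i <= 0): OK
Dual feasibility (all lambda_i >= 0): OK
Complementary slackness (lambda_i * g_i(x) = 0 for all i): OK

Verdict: the first failing condition is stationarity -> stat.

stat


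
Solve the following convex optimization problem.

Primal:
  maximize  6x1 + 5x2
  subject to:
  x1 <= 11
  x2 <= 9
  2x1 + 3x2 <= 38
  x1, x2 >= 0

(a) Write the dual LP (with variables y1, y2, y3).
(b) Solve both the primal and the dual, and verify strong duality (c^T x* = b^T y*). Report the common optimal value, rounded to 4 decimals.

The standard primal-dual pair for 'max c^T x s.t. A x <= b, x >= 0' is:
  Dual:  min b^T y  s.t.  A^T y >= c,  y >= 0.

So the dual LP is:
  minimize  11y1 + 9y2 + 38y3
  subject to:
    y1 + 2y3 >= 6
    y2 + 3y3 >= 5
    y1, y2, y3 >= 0

Solving the primal: x* = (11, 5.3333).
  primal value c^T x* = 92.6667.
Solving the dual: y* = (2.6667, 0, 1.6667).
  dual value b^T y* = 92.6667.
Strong duality: c^T x* = b^T y*. Confirmed.

92.6667


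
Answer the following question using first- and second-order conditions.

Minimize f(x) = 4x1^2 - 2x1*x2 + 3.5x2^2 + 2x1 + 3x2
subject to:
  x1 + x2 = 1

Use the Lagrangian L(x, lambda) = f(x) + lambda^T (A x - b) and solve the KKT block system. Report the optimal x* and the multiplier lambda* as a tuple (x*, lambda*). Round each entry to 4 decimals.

Form the Lagrangian:
  L(x, lambda) = (1/2) x^T Q x + c^T x + lambda^T (A x - b)
Stationarity (grad_x L = 0): Q x + c + A^T lambda = 0.
Primal feasibility: A x = b.

This gives the KKT block system:
  [ Q   A^T ] [ x     ]   [-c ]
  [ A    0  ] [ lambda ] = [ b ]

Solving the linear system:
  x*      = (0.5263, 0.4737)
  lambda* = (-5.2632)
  f(x*)   = 3.8684

x* = (0.5263, 0.4737), lambda* = (-5.2632)


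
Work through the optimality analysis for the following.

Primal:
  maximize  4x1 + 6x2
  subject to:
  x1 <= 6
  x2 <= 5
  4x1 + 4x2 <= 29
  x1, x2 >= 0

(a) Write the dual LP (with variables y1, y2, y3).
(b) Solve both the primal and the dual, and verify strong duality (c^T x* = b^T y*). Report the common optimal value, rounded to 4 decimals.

The standard primal-dual pair for 'max c^T x s.t. A x <= b, x >= 0' is:
  Dual:  min b^T y  s.t.  A^T y >= c,  y >= 0.

So the dual LP is:
  minimize  6y1 + 5y2 + 29y3
  subject to:
    y1 + 4y3 >= 4
    y2 + 4y3 >= 6
    y1, y2, y3 >= 0

Solving the primal: x* = (2.25, 5).
  primal value c^T x* = 39.
Solving the dual: y* = (0, 2, 1).
  dual value b^T y* = 39.
Strong duality: c^T x* = b^T y*. Confirmed.

39


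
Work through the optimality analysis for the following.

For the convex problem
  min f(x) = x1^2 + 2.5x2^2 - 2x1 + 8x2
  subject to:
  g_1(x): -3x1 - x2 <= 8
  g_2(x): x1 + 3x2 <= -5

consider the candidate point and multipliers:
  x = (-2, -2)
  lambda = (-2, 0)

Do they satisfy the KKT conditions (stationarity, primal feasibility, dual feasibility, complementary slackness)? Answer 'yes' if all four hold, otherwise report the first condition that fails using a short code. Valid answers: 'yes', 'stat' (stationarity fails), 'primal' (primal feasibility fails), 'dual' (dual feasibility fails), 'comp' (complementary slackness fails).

Gradient of f: grad f(x) = Q x + c = (-6, -2)
Constraint values g_i(x) = a_i^T x - b_i:
  g_1((-2, -2)) = 0
  g_2((-2, -2)) = -3
Stationarity residual: grad f(x) + sum_i lambda_i a_i = (0, 0)
  -> stationarity OK
Primal feasibility (all g_i <= 0): OK
Dual feasibility (all lambda_i >= 0): FAILS
Complementary slackness (lambda_i * g_i(x) = 0 for all i): OK

Verdict: the first failing condition is dual_feasibility -> dual.

dual


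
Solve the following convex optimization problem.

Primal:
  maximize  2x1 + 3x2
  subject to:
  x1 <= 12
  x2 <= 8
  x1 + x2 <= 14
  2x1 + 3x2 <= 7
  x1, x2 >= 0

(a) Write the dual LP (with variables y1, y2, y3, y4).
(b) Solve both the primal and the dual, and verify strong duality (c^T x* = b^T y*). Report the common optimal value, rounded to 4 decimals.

The standard primal-dual pair for 'max c^T x s.t. A x <= b, x >= 0' is:
  Dual:  min b^T y  s.t.  A^T y >= c,  y >= 0.

So the dual LP is:
  minimize  12y1 + 8y2 + 14y3 + 7y4
  subject to:
    y1 + y3 + 2y4 >= 2
    y2 + y3 + 3y4 >= 3
    y1, y2, y3, y4 >= 0

Solving the primal: x* = (3.5, 0).
  primal value c^T x* = 7.
Solving the dual: y* = (0, 0, 0, 1).
  dual value b^T y* = 7.
Strong duality: c^T x* = b^T y*. Confirmed.

7


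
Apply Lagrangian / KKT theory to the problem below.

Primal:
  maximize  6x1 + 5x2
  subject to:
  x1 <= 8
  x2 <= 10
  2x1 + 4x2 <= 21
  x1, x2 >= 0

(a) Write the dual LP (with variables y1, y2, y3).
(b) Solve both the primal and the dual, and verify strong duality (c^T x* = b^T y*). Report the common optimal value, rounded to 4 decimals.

The standard primal-dual pair for 'max c^T x s.t. A x <= b, x >= 0' is:
  Dual:  min b^T y  s.t.  A^T y >= c,  y >= 0.

So the dual LP is:
  minimize  8y1 + 10y2 + 21y3
  subject to:
    y1 + 2y3 >= 6
    y2 + 4y3 >= 5
    y1, y2, y3 >= 0

Solving the primal: x* = (8, 1.25).
  primal value c^T x* = 54.25.
Solving the dual: y* = (3.5, 0, 1.25).
  dual value b^T y* = 54.25.
Strong duality: c^T x* = b^T y*. Confirmed.

54.25


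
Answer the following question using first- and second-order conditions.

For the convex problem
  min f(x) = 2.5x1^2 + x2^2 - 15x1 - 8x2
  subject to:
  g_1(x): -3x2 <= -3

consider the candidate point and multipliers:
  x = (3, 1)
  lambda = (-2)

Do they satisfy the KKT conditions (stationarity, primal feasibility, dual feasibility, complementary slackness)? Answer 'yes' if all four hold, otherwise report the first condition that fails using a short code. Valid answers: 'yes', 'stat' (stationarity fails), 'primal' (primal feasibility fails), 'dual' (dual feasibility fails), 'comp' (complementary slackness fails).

Gradient of f: grad f(x) = Q x + c = (0, -6)
Constraint values g_i(x) = a_i^T x - b_i:
  g_1((3, 1)) = 0
Stationarity residual: grad f(x) + sum_i lambda_i a_i = (0, 0)
  -> stationarity OK
Primal feasibility (all g_i <= 0): OK
Dual feasibility (all lambda_i >= 0): FAILS
Complementary slackness (lambda_i * g_i(x) = 0 for all i): OK

Verdict: the first failing condition is dual_feasibility -> dual.

dual


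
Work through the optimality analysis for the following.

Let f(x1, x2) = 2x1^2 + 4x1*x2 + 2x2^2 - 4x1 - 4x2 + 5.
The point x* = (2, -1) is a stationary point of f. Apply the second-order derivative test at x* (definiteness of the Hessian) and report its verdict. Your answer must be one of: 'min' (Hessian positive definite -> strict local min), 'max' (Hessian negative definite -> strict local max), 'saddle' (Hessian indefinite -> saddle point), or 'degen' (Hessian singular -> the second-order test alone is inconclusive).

Compute the Hessian H = grad^2 f:
  H = [[4, 4], [4, 4]]
Verify stationarity: grad f(x*) = H x* + g = (0, 0).
Eigenvalues of H: 0, 8.
H has a zero eigenvalue (singular; positive semidefinite but not definite), so H is neither positive definite, negative definite, nor indefinite. The second-order test alone is inconclusive -> degen.
(Indeed, f is constant along the null direction of H through x*, so x* is not a strict local extremum.)

degen


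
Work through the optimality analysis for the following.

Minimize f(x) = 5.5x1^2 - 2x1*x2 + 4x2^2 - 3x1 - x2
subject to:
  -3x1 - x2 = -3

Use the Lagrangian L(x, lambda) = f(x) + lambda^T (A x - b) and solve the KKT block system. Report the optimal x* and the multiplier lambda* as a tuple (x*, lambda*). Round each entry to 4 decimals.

Form the Lagrangian:
  L(x, lambda) = (1/2) x^T Q x + c^T x + lambda^T (A x - b)
Stationarity (grad_x L = 0): Q x + c + A^T lambda = 0.
Primal feasibility: A x = b.

This gives the KKT block system:
  [ Q   A^T ] [ x     ]   [-c ]
  [ A    0  ] [ lambda ] = [ b ]

Solving the linear system:
  x*      = (0.8211, 0.5368)
  lambda* = (1.6526)
  f(x*)   = 0.9789

x* = (0.8211, 0.5368), lambda* = (1.6526)


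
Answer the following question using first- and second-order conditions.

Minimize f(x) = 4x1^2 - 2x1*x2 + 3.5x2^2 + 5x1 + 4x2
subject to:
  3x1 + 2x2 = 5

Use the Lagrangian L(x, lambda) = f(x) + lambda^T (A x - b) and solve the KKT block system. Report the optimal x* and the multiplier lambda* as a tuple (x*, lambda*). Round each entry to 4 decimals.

Form the Lagrangian:
  L(x, lambda) = (1/2) x^T Q x + c^T x + lambda^T (A x - b)
Stationarity (grad_x L = 0): Q x + c + A^T lambda = 0.
Primal feasibility: A x = b.

This gives the KKT block system:
  [ Q   A^T ] [ x     ]   [-c ]
  [ A    0  ] [ lambda ] = [ b ]

Solving the linear system:
  x*      = (1.084, 0.8739)
  lambda* = (-3.9748)
  f(x*)   = 14.395

x* = (1.084, 0.8739), lambda* = (-3.9748)


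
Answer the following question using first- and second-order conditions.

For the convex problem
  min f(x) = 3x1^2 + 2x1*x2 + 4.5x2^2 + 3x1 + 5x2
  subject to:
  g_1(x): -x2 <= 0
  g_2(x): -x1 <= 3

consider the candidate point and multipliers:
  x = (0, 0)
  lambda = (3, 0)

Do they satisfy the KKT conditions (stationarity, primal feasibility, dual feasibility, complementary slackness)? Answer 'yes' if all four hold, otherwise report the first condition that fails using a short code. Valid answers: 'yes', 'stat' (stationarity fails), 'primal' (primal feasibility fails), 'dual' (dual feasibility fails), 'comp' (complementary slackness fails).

Gradient of f: grad f(x) = Q x + c = (3, 5)
Constraint values g_i(x) = a_i^T x - b_i:
  g_1((0, 0)) = 0
  g_2((0, 0)) = -3
Stationarity residual: grad f(x) + sum_i lambda_i a_i = (3, 2)
  -> stationarity FAILS
Primal feasibility (all g_i <= 0): OK
Dual feasibility (all lambda_i >= 0): OK
Complementary slackness (lambda_i * g_i(x) = 0 for all i): OK

Verdict: the first failing condition is stationarity -> stat.

stat


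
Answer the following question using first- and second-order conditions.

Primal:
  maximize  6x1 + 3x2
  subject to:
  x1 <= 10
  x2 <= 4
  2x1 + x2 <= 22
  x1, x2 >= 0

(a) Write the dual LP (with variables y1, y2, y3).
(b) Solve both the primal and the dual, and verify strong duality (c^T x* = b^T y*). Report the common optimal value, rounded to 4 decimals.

The standard primal-dual pair for 'max c^T x s.t. A x <= b, x >= 0' is:
  Dual:  min b^T y  s.t.  A^T y >= c,  y >= 0.

So the dual LP is:
  minimize  10y1 + 4y2 + 22y3
  subject to:
    y1 + 2y3 >= 6
    y2 + y3 >= 3
    y1, y2, y3 >= 0

Solving the primal: x* = (9, 4).
  primal value c^T x* = 66.
Solving the dual: y* = (0, 0, 3).
  dual value b^T y* = 66.
Strong duality: c^T x* = b^T y*. Confirmed.

66


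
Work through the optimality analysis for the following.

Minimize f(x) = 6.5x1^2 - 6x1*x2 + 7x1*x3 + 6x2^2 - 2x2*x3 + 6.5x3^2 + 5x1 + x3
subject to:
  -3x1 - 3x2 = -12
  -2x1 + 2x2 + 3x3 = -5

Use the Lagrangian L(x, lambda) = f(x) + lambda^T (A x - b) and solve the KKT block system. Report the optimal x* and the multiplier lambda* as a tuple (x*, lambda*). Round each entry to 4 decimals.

Form the Lagrangian:
  L(x, lambda) = (1/2) x^T Q x + c^T x + lambda^T (A x - b)
Stationarity (grad_x L = 0): Q x + c + A^T lambda = 0.
Primal feasibility: A x = b.

This gives the KKT block system:
  [ Q   A^T ] [ x     ]   [-c ]
  [ A    0  ] [ lambda ] = [ b ]

Solving the linear system:
  x*      = (2.2642, 1.7358, -1.3144)
  lambda* = (4.1154, 1.2365)
  f(x*)   = 32.7867

x* = (2.2642, 1.7358, -1.3144), lambda* = (4.1154, 1.2365)


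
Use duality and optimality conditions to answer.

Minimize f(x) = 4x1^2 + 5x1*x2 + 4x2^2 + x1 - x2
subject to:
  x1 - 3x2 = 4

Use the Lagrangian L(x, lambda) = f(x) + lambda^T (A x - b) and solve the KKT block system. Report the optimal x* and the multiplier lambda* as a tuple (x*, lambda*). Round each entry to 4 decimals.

Form the Lagrangian:
  L(x, lambda) = (1/2) x^T Q x + c^T x + lambda^T (A x - b)
Stationarity (grad_x L = 0): Q x + c + A^T lambda = 0.
Primal feasibility: A x = b.

This gives the KKT block system:
  [ Q   A^T ] [ x     ]   [-c ]
  [ A    0  ] [ lambda ] = [ b ]

Solving the linear system:
  x*      = (0.7818, -1.0727)
  lambda* = (-1.8909)
  f(x*)   = 4.7091

x* = (0.7818, -1.0727), lambda* = (-1.8909)


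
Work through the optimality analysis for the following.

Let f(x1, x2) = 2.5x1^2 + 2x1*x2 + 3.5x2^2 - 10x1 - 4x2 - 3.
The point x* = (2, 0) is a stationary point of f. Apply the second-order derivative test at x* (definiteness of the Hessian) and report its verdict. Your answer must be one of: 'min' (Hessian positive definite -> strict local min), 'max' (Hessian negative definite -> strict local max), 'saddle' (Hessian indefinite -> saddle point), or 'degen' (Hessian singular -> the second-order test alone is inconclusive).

Compute the Hessian H = grad^2 f:
  H = [[5, 2], [2, 7]]
Verify stationarity: grad f(x*) = H x* + g = (0, 0).
Eigenvalues of H: 3.7639, 8.2361.
Both eigenvalues > 0, so H is positive definite -> x* is a strict local min.

min


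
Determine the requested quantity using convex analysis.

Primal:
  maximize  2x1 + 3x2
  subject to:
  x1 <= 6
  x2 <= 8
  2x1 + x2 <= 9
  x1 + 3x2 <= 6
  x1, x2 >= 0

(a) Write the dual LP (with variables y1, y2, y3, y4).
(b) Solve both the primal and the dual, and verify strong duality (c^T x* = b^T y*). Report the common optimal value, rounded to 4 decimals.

The standard primal-dual pair for 'max c^T x s.t. A x <= b, x >= 0' is:
  Dual:  min b^T y  s.t.  A^T y >= c,  y >= 0.

So the dual LP is:
  minimize  6y1 + 8y2 + 9y3 + 6y4
  subject to:
    y1 + 2y3 + y4 >= 2
    y2 + y3 + 3y4 >= 3
    y1, y2, y3, y4 >= 0

Solving the primal: x* = (4.2, 0.6).
  primal value c^T x* = 10.2.
Solving the dual: y* = (0, 0, 0.6, 0.8).
  dual value b^T y* = 10.2.
Strong duality: c^T x* = b^T y*. Confirmed.

10.2


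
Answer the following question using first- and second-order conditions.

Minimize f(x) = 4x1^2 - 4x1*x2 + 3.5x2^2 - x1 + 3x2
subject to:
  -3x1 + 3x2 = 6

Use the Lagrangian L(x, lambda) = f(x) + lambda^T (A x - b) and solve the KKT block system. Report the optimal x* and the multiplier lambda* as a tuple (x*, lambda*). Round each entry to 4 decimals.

Form the Lagrangian:
  L(x, lambda) = (1/2) x^T Q x + c^T x + lambda^T (A x - b)
Stationarity (grad_x L = 0): Q x + c + A^T lambda = 0.
Primal feasibility: A x = b.

This gives the KKT block system:
  [ Q   A^T ] [ x     ]   [-c ]
  [ A    0  ] [ lambda ] = [ b ]

Solving the linear system:
  x*      = (-1.1429, 0.8571)
  lambda* = (-4.5238)
  f(x*)   = 15.4286

x* = (-1.1429, 0.8571), lambda* = (-4.5238)


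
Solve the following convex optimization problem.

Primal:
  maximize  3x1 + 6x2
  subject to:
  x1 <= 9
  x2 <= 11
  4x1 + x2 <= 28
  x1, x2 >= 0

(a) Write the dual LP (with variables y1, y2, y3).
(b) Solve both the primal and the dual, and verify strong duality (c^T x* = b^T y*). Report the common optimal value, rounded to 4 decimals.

The standard primal-dual pair for 'max c^T x s.t. A x <= b, x >= 0' is:
  Dual:  min b^T y  s.t.  A^T y >= c,  y >= 0.

So the dual LP is:
  minimize  9y1 + 11y2 + 28y3
  subject to:
    y1 + 4y3 >= 3
    y2 + y3 >= 6
    y1, y2, y3 >= 0

Solving the primal: x* = (4.25, 11).
  primal value c^T x* = 78.75.
Solving the dual: y* = (0, 5.25, 0.75).
  dual value b^T y* = 78.75.
Strong duality: c^T x* = b^T y*. Confirmed.

78.75


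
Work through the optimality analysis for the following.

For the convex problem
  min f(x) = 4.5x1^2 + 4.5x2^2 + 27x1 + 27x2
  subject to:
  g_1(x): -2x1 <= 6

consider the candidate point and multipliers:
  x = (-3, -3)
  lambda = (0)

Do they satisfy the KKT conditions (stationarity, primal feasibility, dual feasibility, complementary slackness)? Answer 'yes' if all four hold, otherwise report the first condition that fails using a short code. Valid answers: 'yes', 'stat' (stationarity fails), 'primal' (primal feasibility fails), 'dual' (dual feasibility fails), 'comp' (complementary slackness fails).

Gradient of f: grad f(x) = Q x + c = (0, 0)
Constraint values g_i(x) = a_i^T x - b_i:
  g_1((-3, -3)) = 0
Stationarity residual: grad f(x) + sum_i lambda_i a_i = (0, 0)
  -> stationarity OK
Primal feasibility (all g_i <= 0): OK
Dual feasibility (all lambda_i >= 0): OK
Complementary slackness (lambda_i * g_i(x) = 0 for all i): OK

Verdict: yes, KKT holds.

yes


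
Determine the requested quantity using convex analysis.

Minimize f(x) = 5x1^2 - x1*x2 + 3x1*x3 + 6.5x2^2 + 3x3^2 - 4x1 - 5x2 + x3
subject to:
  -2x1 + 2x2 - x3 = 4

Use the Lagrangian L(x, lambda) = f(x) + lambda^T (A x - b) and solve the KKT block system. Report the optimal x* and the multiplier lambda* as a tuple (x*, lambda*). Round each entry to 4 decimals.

Form the Lagrangian:
  L(x, lambda) = (1/2) x^T Q x + c^T x + lambda^T (A x - b)
Stationarity (grad_x L = 0): Q x + c + A^T lambda = 0.
Primal feasibility: A x = b.

This gives the KKT block system:
  [ Q   A^T ] [ x     ]   [-c ]
  [ A    0  ] [ lambda ] = [ b ]

Solving the linear system:
  x*      = (-0.3113, 1.2185, -0.9404)
  lambda* = (-5.5762)
  f(x*)   = 8.2583

x* = (-0.3113, 1.2185, -0.9404), lambda* = (-5.5762)


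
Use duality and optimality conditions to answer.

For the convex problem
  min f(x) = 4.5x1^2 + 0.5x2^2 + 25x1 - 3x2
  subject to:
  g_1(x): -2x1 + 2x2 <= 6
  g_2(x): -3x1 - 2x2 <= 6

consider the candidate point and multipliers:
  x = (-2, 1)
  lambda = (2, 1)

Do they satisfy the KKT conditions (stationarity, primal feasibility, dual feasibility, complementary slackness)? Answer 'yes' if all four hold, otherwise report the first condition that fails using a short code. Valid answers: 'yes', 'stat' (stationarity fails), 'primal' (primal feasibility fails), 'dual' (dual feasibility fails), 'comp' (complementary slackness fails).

Gradient of f: grad f(x) = Q x + c = (7, -2)
Constraint values g_i(x) = a_i^T x - b_i:
  g_1((-2, 1)) = 0
  g_2((-2, 1)) = -2
Stationarity residual: grad f(x) + sum_i lambda_i a_i = (0, 0)
  -> stationarity OK
Primal feasibility (all g_i <= 0): OK
Dual feasibility (all lambda_i >= 0): OK
Complementary slackness (lambda_i * g_i(x) = 0 for all i): FAILS

Verdict: the first failing condition is complementary_slackness -> comp.

comp


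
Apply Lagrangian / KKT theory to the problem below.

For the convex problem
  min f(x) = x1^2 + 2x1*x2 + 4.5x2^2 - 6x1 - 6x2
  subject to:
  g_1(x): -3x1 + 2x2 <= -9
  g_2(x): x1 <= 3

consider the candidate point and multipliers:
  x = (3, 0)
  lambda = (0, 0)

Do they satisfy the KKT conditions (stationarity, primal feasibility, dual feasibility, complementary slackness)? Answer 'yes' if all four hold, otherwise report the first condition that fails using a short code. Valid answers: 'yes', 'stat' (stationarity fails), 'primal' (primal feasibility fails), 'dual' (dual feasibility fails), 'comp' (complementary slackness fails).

Gradient of f: grad f(x) = Q x + c = (0, 0)
Constraint values g_i(x) = a_i^T x - b_i:
  g_1((3, 0)) = 0
  g_2((3, 0)) = 0
Stationarity residual: grad f(x) + sum_i lambda_i a_i = (0, 0)
  -> stationarity OK
Primal feasibility (all g_i <= 0): OK
Dual feasibility (all lambda_i >= 0): OK
Complementary slackness (lambda_i * g_i(x) = 0 for all i): OK

Verdict: yes, KKT holds.

yes


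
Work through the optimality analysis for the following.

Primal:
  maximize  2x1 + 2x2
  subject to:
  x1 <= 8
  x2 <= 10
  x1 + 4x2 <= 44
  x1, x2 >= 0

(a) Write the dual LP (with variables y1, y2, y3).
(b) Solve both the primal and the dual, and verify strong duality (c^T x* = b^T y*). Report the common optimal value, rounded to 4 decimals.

The standard primal-dual pair for 'max c^T x s.t. A x <= b, x >= 0' is:
  Dual:  min b^T y  s.t.  A^T y >= c,  y >= 0.

So the dual LP is:
  minimize  8y1 + 10y2 + 44y3
  subject to:
    y1 + y3 >= 2
    y2 + 4y3 >= 2
    y1, y2, y3 >= 0

Solving the primal: x* = (8, 9).
  primal value c^T x* = 34.
Solving the dual: y* = (1.5, 0, 0.5).
  dual value b^T y* = 34.
Strong duality: c^T x* = b^T y*. Confirmed.

34


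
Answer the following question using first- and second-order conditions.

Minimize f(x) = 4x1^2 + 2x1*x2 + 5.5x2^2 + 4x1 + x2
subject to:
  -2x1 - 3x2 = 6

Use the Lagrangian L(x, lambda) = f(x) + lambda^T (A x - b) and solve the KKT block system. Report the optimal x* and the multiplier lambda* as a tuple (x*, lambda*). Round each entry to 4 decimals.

Form the Lagrangian:
  L(x, lambda) = (1/2) x^T Q x + c^T x + lambda^T (A x - b)
Stationarity (grad_x L = 0): Q x + c + A^T lambda = 0.
Primal feasibility: A x = b.

This gives the KKT block system:
  [ Q   A^T ] [ x     ]   [-c ]
  [ A    0  ] [ lambda ] = [ b ]

Solving the linear system:
  x*      = (-1.3696, -1.087)
  lambda* = (-4.5652)
  f(x*)   = 10.413

x* = (-1.3696, -1.087), lambda* = (-4.5652)


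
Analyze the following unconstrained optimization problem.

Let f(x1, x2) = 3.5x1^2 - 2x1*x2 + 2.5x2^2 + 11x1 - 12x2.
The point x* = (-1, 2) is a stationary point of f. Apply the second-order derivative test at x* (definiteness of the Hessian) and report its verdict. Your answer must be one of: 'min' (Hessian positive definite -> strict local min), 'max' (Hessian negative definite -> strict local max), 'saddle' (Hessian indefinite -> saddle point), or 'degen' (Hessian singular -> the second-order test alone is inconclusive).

Compute the Hessian H = grad^2 f:
  H = [[7, -2], [-2, 5]]
Verify stationarity: grad f(x*) = H x* + g = (0, 0).
Eigenvalues of H: 3.7639, 8.2361.
Both eigenvalues > 0, so H is positive definite -> x* is a strict local min.

min


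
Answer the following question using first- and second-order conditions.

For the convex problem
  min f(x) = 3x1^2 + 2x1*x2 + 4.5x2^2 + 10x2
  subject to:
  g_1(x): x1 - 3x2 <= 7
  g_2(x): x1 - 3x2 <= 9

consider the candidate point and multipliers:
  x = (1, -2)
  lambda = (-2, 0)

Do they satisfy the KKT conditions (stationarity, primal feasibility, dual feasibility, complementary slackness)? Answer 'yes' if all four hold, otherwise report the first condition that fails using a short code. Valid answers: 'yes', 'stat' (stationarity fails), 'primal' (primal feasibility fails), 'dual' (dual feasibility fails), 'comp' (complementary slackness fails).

Gradient of f: grad f(x) = Q x + c = (2, -6)
Constraint values g_i(x) = a_i^T x - b_i:
  g_1((1, -2)) = 0
  g_2((1, -2)) = -2
Stationarity residual: grad f(x) + sum_i lambda_i a_i = (0, 0)
  -> stationarity OK
Primal feasibility (all g_i <= 0): OK
Dual feasibility (all lambda_i >= 0): FAILS
Complementary slackness (lambda_i * g_i(x) = 0 for all i): OK

Verdict: the first failing condition is dual_feasibility -> dual.

dual


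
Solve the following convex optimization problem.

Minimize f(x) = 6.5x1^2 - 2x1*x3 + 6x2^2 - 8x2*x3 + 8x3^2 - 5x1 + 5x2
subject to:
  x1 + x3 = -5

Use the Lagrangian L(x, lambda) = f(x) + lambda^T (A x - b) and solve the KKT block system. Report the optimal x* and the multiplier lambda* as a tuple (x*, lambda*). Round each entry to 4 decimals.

Form the Lagrangian:
  L(x, lambda) = (1/2) x^T Q x + c^T x + lambda^T (A x - b)
Stationarity (grad_x L = 0): Q x + c + A^T lambda = 0.
Primal feasibility: A x = b.

This gives the KKT block system:
  [ Q   A^T ] [ x     ]   [-c ]
  [ A    0  ] [ lambda ] = [ b ]

Solving the linear system:
  x*      = (-1.988, -2.4247, -3.012)
  lambda* = (24.8193)
  f(x*)   = 60.9563

x* = (-1.988, -2.4247, -3.012), lambda* = (24.8193)


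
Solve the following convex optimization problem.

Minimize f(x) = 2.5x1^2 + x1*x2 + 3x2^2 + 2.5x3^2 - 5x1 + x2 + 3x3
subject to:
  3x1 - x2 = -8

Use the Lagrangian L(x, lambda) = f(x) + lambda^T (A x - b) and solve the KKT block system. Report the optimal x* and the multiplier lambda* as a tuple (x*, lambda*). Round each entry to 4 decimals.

Form the Lagrangian:
  L(x, lambda) = (1/2) x^T Q x + c^T x + lambda^T (A x - b)
Stationarity (grad_x L = 0): Q x + c + A^T lambda = 0.
Primal feasibility: A x = b.

This gives the KKT block system:
  [ Q   A^T ] [ x     ]   [-c ]
  [ A    0  ] [ lambda ] = [ b ]

Solving the linear system:
  x*      = (-2.3077, 1.0769, -0.6)
  lambda* = (5.1538)
  f(x*)   = 26.0231

x* = (-2.3077, 1.0769, -0.6), lambda* = (5.1538)


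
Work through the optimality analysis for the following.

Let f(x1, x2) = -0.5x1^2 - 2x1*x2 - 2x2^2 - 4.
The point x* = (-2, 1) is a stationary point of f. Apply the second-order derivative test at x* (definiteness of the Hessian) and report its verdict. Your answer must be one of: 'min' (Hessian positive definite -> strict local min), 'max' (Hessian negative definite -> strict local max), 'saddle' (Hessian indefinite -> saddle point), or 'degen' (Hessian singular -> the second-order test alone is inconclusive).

Compute the Hessian H = grad^2 f:
  H = [[-1, -2], [-2, -4]]
Verify stationarity: grad f(x*) = H x* + g = (0, 0).
Eigenvalues of H: -5, 0.
H has a zero eigenvalue (singular; negative semidefinite but not definite), so H is neither positive definite, negative definite, nor indefinite. The second-order test alone is inconclusive -> degen.
(Indeed, f is constant along the null direction of H through x*, so x* is not a strict local extremum.)

degen


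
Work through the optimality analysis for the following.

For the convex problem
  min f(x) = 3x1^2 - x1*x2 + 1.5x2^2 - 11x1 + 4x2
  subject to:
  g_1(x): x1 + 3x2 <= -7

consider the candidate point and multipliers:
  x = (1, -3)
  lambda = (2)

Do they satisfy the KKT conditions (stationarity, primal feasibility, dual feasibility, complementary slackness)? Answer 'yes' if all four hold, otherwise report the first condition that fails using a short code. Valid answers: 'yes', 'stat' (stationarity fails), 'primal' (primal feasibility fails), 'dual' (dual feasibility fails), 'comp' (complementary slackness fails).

Gradient of f: grad f(x) = Q x + c = (-2, -6)
Constraint values g_i(x) = a_i^T x - b_i:
  g_1((1, -3)) = -1
Stationarity residual: grad f(x) + sum_i lambda_i a_i = (0, 0)
  -> stationarity OK
Primal feasibility (all g_i <= 0): OK
Dual feasibility (all lambda_i >= 0): OK
Complementary slackness (lambda_i * g_i(x) = 0 for all i): FAILS

Verdict: the first failing condition is complementary_slackness -> comp.

comp


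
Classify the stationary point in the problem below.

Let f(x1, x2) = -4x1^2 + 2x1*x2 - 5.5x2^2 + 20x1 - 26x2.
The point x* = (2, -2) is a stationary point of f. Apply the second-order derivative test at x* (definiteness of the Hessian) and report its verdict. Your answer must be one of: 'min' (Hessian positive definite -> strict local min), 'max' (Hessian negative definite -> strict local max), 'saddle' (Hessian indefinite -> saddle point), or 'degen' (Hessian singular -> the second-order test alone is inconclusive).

Compute the Hessian H = grad^2 f:
  H = [[-8, 2], [2, -11]]
Verify stationarity: grad f(x*) = H x* + g = (0, 0).
Eigenvalues of H: -12, -7.
Both eigenvalues < 0, so H is negative definite -> x* is a strict local max.

max


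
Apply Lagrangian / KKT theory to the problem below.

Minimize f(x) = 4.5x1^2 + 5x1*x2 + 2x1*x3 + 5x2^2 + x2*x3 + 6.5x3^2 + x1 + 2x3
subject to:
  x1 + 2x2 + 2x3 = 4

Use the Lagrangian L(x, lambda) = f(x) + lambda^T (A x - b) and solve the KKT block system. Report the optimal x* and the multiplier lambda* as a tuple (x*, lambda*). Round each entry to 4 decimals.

Form the Lagrangian:
  L(x, lambda) = (1/2) x^T Q x + c^T x + lambda^T (A x - b)
Stationarity (grad_x L = 0): Q x + c + A^T lambda = 0.
Primal feasibility: A x = b.

This gives the KKT block system:
  [ Q   A^T ] [ x     ]   [-c ]
  [ A    0  ] [ lambda ] = [ b ]

Solving the linear system:
  x*      = (-0.3352, 1.3818, 0.7858)
  lambda* = (-6.4637)
  f(x*)   = 13.5456

x* = (-0.3352, 1.3818, 0.7858), lambda* = (-6.4637)


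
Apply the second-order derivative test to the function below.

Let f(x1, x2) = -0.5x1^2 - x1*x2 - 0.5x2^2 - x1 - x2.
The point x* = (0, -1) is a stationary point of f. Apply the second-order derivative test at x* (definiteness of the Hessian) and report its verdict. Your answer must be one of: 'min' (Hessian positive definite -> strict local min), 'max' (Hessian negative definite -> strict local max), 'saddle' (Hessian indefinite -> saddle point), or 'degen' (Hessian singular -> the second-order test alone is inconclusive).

Compute the Hessian H = grad^2 f:
  H = [[-1, -1], [-1, -1]]
Verify stationarity: grad f(x*) = H x* + g = (0, 0).
Eigenvalues of H: -2, 0.
H has a zero eigenvalue (singular; negative semidefinite but not definite), so H is neither positive definite, negative definite, nor indefinite. The second-order test alone is inconclusive -> degen.
(Indeed, f is constant along the null direction of H through x*, so x* is not a strict local extremum.)

degen


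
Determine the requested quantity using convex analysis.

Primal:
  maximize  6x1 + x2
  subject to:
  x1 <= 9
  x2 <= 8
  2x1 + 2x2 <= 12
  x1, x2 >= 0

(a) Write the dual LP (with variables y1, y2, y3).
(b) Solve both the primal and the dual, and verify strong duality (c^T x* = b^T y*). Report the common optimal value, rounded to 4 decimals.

The standard primal-dual pair for 'max c^T x s.t. A x <= b, x >= 0' is:
  Dual:  min b^T y  s.t.  A^T y >= c,  y >= 0.

So the dual LP is:
  minimize  9y1 + 8y2 + 12y3
  subject to:
    y1 + 2y3 >= 6
    y2 + 2y3 >= 1
    y1, y2, y3 >= 0

Solving the primal: x* = (6, 0).
  primal value c^T x* = 36.
Solving the dual: y* = (0, 0, 3).
  dual value b^T y* = 36.
Strong duality: c^T x* = b^T y*. Confirmed.

36


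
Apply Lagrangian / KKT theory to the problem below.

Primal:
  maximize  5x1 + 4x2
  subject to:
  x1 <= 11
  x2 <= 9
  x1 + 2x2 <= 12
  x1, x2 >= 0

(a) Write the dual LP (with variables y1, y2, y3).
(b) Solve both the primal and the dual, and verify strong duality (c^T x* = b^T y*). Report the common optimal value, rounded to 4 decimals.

The standard primal-dual pair for 'max c^T x s.t. A x <= b, x >= 0' is:
  Dual:  min b^T y  s.t.  A^T y >= c,  y >= 0.

So the dual LP is:
  minimize  11y1 + 9y2 + 12y3
  subject to:
    y1 + y3 >= 5
    y2 + 2y3 >= 4
    y1, y2, y3 >= 0

Solving the primal: x* = (11, 0.5).
  primal value c^T x* = 57.
Solving the dual: y* = (3, 0, 2).
  dual value b^T y* = 57.
Strong duality: c^T x* = b^T y*. Confirmed.

57


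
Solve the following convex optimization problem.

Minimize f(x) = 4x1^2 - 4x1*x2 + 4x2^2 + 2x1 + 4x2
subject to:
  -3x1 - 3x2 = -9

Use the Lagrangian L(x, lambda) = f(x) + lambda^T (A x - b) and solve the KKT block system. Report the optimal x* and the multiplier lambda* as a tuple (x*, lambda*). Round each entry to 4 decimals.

Form the Lagrangian:
  L(x, lambda) = (1/2) x^T Q x + c^T x + lambda^T (A x - b)
Stationarity (grad_x L = 0): Q x + c + A^T lambda = 0.
Primal feasibility: A x = b.

This gives the KKT block system:
  [ Q   A^T ] [ x     ]   [-c ]
  [ A    0  ] [ lambda ] = [ b ]

Solving the linear system:
  x*      = (1.5833, 1.4167)
  lambda* = (3)
  f(x*)   = 17.9167

x* = (1.5833, 1.4167), lambda* = (3)


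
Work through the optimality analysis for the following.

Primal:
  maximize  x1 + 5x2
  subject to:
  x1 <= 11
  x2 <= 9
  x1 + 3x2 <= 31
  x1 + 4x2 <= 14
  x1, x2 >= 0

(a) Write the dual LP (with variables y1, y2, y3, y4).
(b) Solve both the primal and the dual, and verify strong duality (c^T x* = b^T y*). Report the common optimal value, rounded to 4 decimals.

The standard primal-dual pair for 'max c^T x s.t. A x <= b, x >= 0' is:
  Dual:  min b^T y  s.t.  A^T y >= c,  y >= 0.

So the dual LP is:
  minimize  11y1 + 9y2 + 31y3 + 14y4
  subject to:
    y1 + y3 + y4 >= 1
    y2 + 3y3 + 4y4 >= 5
    y1, y2, y3, y4 >= 0

Solving the primal: x* = (0, 3.5).
  primal value c^T x* = 17.5.
Solving the dual: y* = (0, 0, 0, 1.25).
  dual value b^T y* = 17.5.
Strong duality: c^T x* = b^T y*. Confirmed.

17.5


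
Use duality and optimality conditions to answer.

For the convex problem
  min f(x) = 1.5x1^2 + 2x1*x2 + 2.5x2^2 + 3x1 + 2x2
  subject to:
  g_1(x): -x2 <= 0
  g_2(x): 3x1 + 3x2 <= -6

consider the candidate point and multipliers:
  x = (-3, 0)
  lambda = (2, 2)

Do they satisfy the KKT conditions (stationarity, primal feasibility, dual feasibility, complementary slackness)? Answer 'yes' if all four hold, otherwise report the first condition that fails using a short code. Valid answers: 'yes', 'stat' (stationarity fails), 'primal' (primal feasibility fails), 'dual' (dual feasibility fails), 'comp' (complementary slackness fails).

Gradient of f: grad f(x) = Q x + c = (-6, -4)
Constraint values g_i(x) = a_i^T x - b_i:
  g_1((-3, 0)) = 0
  g_2((-3, 0)) = -3
Stationarity residual: grad f(x) + sum_i lambda_i a_i = (0, 0)
  -> stationarity OK
Primal feasibility (all g_i <= 0): OK
Dual feasibility (all lambda_i >= 0): OK
Complementary slackness (lambda_i * g_i(x) = 0 for all i): FAILS

Verdict: the first failing condition is complementary_slackness -> comp.

comp


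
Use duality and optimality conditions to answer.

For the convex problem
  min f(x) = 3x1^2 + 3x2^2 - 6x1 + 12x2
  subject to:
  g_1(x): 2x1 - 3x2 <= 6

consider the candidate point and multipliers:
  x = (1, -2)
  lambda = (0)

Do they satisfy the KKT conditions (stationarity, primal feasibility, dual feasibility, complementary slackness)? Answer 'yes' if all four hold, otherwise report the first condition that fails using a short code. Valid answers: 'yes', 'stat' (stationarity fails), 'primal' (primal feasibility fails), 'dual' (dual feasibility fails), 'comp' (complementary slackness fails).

Gradient of f: grad f(x) = Q x + c = (0, 0)
Constraint values g_i(x) = a_i^T x - b_i:
  g_1((1, -2)) = 2
Stationarity residual: grad f(x) + sum_i lambda_i a_i = (0, 0)
  -> stationarity OK
Primal feasibility (all g_i <= 0): FAILS
Dual feasibility (all lambda_i >= 0): OK
Complementary slackness (lambda_i * g_i(x) = 0 for all i): OK

Verdict: the first failing condition is primal_feasibility -> primal.

primal


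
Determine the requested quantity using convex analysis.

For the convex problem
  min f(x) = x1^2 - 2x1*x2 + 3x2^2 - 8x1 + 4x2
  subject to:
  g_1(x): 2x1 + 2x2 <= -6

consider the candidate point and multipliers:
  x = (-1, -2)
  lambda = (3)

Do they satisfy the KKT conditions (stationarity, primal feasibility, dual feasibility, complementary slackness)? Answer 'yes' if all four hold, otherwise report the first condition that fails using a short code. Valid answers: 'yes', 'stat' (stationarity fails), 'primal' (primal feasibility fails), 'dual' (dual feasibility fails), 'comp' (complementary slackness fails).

Gradient of f: grad f(x) = Q x + c = (-6, -6)
Constraint values g_i(x) = a_i^T x - b_i:
  g_1((-1, -2)) = 0
Stationarity residual: grad f(x) + sum_i lambda_i a_i = (0, 0)
  -> stationarity OK
Primal feasibility (all g_i <= 0): OK
Dual feasibility (all lambda_i >= 0): OK
Complementary slackness (lambda_i * g_i(x) = 0 for all i): OK

Verdict: yes, KKT holds.

yes


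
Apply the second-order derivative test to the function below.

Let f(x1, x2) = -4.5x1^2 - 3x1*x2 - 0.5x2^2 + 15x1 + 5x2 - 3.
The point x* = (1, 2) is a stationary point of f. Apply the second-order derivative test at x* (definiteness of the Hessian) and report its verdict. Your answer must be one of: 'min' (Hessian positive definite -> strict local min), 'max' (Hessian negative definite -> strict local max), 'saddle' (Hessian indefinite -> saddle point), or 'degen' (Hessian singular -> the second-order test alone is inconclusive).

Compute the Hessian H = grad^2 f:
  H = [[-9, -3], [-3, -1]]
Verify stationarity: grad f(x*) = H x* + g = (0, 0).
Eigenvalues of H: -10, 0.
H has a zero eigenvalue (singular; negative semidefinite but not definite), so H is neither positive definite, negative definite, nor indefinite. The second-order test alone is inconclusive -> degen.
(Indeed, f is constant along the null direction of H through x*, so x* is not a strict local extremum.)

degen


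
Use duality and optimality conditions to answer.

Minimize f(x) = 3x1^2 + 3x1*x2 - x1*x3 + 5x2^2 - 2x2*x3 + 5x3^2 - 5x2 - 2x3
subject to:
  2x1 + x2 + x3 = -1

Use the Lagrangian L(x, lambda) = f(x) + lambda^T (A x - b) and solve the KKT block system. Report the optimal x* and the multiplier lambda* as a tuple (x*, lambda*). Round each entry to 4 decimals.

Form the Lagrangian:
  L(x, lambda) = (1/2) x^T Q x + c^T x + lambda^T (A x - b)
Stationarity (grad_x L = 0): Q x + c + A^T lambda = 0.
Primal feasibility: A x = b.

This gives the KKT block system:
  [ Q   A^T ] [ x     ]   [-c ]
  [ A    0  ] [ lambda ] = [ b ]

Solving the linear system:
  x*      = (-0.8365, 0.601, 0.0721)
  lambda* = (1.6442)
  f(x*)   = -0.7524

x* = (-0.8365, 0.601, 0.0721), lambda* = (1.6442)
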